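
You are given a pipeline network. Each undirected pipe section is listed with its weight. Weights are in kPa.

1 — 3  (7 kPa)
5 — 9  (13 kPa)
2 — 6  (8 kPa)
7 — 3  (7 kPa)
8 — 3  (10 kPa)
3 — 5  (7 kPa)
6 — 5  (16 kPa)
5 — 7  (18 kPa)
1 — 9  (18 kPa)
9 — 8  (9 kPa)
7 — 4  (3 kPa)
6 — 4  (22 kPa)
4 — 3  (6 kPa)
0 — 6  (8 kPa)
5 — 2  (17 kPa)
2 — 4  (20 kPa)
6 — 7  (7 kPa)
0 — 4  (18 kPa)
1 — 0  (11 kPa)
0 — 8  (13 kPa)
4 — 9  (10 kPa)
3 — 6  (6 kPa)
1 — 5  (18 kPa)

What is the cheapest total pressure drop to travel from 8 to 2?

Shortest distances from 8:
8: 0
9: 9  (via 8)
3: 10  (via 8)
0: 13  (via 8)
4: 16  (via 3)
6: 16  (via 3)
1: 17  (via 3)
5: 17  (via 3)
7: 17  (via 3)
2: 24  (via 6)
Shortest route: 8–3–6–2 = 24 kPa.

24 kPa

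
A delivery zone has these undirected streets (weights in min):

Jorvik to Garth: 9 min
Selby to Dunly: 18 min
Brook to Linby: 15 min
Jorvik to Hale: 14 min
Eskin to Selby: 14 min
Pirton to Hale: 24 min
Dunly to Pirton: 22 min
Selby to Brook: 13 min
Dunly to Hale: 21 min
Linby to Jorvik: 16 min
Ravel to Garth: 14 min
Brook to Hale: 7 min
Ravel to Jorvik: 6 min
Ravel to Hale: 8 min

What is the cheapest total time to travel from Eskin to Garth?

Running Dijkstra from Eskin:
Eskin: 0
Selby: 14  (via Eskin)
Brook: 27  (via Selby)
Dunly: 32  (via Selby)
Hale: 34  (via Brook)
Ravel: 42  (via Hale)
Linby: 42  (via Brook)
Jorvik: 48  (via Hale)
Pirton: 54  (via Dunly)
Garth: 56  (via Ravel)
Shortest route: Eskin–Selby–Brook–Hale–Ravel–Garth = 56 min.

56 min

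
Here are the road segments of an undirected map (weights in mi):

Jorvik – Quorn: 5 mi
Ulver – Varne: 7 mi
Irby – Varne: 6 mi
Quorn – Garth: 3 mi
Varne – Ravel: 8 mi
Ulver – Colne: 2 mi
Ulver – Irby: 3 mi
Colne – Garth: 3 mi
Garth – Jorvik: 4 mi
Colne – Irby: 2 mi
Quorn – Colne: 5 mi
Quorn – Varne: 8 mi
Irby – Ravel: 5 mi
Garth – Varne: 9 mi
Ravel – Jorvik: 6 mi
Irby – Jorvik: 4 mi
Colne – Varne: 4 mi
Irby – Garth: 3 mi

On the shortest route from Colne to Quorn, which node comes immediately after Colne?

Compare a few routes:
Colne → Garth → Quorn: 3+3 = 6
Colne → Quorn: 5 = 5
Cheapest is Colne → Quorn at 5 mi.
So from Colne the first move is to Quorn.

Quorn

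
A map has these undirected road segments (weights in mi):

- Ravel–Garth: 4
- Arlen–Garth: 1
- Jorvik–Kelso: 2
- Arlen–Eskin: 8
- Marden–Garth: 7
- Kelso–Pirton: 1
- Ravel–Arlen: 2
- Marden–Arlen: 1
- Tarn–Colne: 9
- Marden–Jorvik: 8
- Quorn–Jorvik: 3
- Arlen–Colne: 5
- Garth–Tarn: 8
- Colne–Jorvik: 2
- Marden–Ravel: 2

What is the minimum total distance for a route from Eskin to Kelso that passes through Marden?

Shortest Eskin→Marden: Eskin → Arlen → Marden = 9
Shortest Marden→Kelso: Marden → Jorvik → Kelso = 10
Total via Marden: 9 + 10 = 19 mi.

19 mi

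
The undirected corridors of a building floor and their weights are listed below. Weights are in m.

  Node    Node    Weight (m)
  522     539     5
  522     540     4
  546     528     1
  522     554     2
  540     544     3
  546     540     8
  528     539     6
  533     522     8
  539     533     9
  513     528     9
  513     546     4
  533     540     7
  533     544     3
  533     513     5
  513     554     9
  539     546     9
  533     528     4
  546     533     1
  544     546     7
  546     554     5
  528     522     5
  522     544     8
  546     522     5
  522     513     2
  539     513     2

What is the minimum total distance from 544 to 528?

5 m

Enumerating some paths:
544 - 540 - 522 - 528: 3+4+5 = 12
544 - 533 - 528: 3+4 = 7
544 - 533 - 546 - 528: 3+1+1 = 5
544 - 546 - 528: 7+1 = 8
The minimum is 5 m via 544 - 533 - 546 - 528.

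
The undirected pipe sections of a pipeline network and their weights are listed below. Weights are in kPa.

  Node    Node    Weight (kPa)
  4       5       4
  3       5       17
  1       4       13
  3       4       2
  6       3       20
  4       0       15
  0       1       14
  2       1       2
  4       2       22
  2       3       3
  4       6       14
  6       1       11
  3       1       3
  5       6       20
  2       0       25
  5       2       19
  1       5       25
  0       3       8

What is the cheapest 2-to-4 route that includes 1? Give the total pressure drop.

7 kPa

Best 2 to 1: 2–1 costing 2
Best 1 to 4: 1–3–4 costing 5
Total via 1: 2 + 5 = 7 kPa.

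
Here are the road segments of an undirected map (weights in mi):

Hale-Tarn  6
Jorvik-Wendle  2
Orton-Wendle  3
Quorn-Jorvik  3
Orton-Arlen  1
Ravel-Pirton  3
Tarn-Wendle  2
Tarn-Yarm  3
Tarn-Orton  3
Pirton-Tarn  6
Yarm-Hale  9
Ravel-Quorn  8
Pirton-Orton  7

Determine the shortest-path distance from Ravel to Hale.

15 mi

Compare a few routes:
Ravel → Pirton → Orton → Tarn → Hale: 3+7+3+6 = 19
Ravel → Pirton → Tarn → Hale: 3+6+6 = 15
Cheapest is Ravel → Pirton → Tarn → Hale at 15 mi.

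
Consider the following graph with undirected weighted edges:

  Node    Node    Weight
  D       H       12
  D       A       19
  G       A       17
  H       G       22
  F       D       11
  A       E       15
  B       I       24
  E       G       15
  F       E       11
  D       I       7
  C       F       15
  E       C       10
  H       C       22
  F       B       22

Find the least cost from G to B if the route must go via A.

65

Shortest G→A: G–A = 17
Best A to B: A–E–F–B costing 48
Total via A: 17 + 48 = 65.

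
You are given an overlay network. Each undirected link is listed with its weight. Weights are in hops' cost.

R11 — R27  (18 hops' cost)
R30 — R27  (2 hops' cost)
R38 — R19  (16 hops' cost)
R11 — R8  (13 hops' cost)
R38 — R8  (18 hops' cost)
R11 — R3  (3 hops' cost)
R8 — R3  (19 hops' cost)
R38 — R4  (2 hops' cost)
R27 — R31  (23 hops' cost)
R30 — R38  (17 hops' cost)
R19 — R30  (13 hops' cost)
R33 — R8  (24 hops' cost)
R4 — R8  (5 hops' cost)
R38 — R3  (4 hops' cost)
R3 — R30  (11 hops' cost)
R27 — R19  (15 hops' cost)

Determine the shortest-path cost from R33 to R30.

Candidate routes:
R33 - R8 - R3 - R30: 24+19+11 = 54
R33 - R8 - R11 - R3 - R30: 24+13+3+11 = 51
R33 - R8 - R4 - R38 - R3 - R30: 24+5+2+4+11 = 46
R33 - R8 - R4 - R38 - R30: 24+5+2+17 = 48
The minimum is 46 hops' cost via R33 - R8 - R4 - R38 - R3 - R30.

46 hops' cost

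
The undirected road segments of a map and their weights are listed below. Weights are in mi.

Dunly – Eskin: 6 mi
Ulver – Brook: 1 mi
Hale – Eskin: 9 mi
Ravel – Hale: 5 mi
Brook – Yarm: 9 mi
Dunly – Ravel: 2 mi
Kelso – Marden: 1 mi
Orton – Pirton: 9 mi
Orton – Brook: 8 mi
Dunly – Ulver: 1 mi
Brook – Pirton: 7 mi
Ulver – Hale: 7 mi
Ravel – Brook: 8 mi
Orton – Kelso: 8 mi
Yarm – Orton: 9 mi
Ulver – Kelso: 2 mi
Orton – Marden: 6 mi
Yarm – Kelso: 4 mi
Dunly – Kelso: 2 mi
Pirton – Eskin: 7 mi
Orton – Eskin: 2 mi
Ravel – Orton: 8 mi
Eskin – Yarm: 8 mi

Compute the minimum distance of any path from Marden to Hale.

10 mi

Enumerating some paths:
Marden - Kelso - Ulver - Dunly - Ravel - Hale: 1+2+1+2+5 = 11
Marden - Kelso - Dunly - Ulver - Hale: 1+2+1+7 = 11
Marden - Kelso - Ulver - Hale: 1+2+7 = 10
Cheapest is Marden - Kelso - Ulver - Hale at 10 mi.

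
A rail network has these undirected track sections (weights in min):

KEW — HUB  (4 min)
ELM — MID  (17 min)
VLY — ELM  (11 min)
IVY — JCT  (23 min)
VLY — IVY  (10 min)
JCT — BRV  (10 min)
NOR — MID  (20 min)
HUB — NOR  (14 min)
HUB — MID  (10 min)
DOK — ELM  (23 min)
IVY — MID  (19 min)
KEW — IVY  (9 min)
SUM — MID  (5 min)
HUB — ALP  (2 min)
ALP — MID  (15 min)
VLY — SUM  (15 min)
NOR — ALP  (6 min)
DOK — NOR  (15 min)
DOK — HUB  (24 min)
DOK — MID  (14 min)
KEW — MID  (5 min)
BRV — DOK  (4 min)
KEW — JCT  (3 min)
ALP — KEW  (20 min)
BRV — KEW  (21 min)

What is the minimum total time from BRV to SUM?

Running Dijkstra from BRV:
BRV: 0
DOK: 4  (via BRV)
JCT: 10  (via BRV)
KEW: 13  (via JCT)
HUB: 17  (via KEW)
MID: 18  (via DOK)
ALP: 19  (via HUB)
NOR: 19  (via DOK)
IVY: 22  (via KEW)
SUM: 23  (via MID)
Shortest route: BRV → DOK → MID → SUM = 23 min.

23 min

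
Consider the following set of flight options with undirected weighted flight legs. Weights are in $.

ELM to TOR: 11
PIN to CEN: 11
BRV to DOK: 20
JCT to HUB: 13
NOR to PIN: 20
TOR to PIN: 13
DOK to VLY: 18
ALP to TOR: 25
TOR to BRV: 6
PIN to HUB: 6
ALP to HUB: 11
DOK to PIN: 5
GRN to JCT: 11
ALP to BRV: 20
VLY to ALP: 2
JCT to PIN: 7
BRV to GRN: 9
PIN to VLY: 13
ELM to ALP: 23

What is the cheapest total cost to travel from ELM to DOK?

$29

Shortest distances from ELM:
ELM: 0
TOR: 11  (via ELM)
BRV: 17  (via TOR)
ALP: 23  (via ELM)
PIN: 24  (via TOR)
VLY: 25  (via ALP)
GRN: 26  (via BRV)
DOK: 29  (via PIN)
Shortest route: ELM → TOR → PIN → DOK = $29.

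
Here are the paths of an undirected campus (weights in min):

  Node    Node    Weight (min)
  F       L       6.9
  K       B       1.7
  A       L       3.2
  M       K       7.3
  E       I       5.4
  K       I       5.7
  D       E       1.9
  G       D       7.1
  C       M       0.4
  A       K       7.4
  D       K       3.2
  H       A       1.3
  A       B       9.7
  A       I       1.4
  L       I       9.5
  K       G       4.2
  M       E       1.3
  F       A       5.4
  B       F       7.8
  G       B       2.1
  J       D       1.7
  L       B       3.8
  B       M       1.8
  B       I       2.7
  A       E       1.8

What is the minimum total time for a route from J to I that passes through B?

9.3 min

Shortest J→B: J → D → K → B = 6.6
Best B to I: B → I costing 2.7
Total via B: 6.6 + 2.7 = 9.3 min.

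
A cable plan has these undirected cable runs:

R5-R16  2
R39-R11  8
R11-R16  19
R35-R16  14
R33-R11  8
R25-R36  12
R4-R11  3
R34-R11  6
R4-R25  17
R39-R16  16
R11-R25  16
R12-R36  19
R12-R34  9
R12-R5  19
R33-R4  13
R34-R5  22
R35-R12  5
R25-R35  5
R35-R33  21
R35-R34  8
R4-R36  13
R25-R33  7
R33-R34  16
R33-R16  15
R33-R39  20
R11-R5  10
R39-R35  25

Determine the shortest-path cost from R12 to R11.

15

Shortest distances from R12:
R12: 0
R35: 5  (via R12)
R34: 9  (via R12)
R25: 10  (via R35)
R11: 15  (via R34)
Shortest route: R12 → R34 → R11 = 15.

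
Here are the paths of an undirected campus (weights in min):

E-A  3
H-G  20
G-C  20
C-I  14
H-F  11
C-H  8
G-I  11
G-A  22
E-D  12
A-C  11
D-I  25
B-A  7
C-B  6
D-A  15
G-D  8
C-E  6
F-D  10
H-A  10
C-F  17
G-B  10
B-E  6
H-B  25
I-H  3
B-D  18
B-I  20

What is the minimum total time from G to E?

Enumerating some paths:
G - B - E: 10+6 = 16
G - D - E: 8+12 = 20
G - B - A - E: 10+7+3 = 20
Cheapest is G - B - E at 16 min.

16 min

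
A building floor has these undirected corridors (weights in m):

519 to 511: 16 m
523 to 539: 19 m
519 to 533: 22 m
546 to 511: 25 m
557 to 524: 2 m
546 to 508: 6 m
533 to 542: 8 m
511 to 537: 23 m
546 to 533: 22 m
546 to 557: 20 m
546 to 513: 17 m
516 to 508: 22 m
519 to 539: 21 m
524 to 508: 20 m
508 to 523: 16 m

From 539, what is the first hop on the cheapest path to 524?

523

Compare a few routes:
539 - 519 - 511 - 546 - 557 - 524: 21+16+25+20+2 = 84
539 - 523 - 508 - 524: 19+16+20 = 55
539 - 523 - 508 - 546 - 557 - 524: 19+16+6+20+2 = 63
Cheapest is 539 - 523 - 508 - 524 at 55 m.
So from 539 the first move is to 523.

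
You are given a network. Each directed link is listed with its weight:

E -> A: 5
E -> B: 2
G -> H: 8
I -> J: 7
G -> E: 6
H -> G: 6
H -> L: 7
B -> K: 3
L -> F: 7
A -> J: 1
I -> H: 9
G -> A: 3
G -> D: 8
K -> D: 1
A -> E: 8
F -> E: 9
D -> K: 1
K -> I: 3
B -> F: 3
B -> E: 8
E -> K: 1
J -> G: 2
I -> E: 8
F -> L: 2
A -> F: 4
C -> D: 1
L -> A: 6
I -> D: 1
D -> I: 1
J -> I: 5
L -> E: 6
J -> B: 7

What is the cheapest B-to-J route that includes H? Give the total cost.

Shortest B→H: B → K → D → I → H = 14
Shortest H→J: H → G → A → J = 10
Total via H: 14 + 10 = 24.

24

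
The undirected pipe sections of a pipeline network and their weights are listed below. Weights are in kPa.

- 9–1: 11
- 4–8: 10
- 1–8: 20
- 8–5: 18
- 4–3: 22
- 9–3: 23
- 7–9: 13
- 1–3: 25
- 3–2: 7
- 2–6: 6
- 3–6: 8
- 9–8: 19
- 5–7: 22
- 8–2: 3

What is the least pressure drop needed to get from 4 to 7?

42 kPa

Running Dijkstra from 4:
4: 0
8: 10  (via 4)
2: 13  (via 8)
6: 19  (via 2)
3: 20  (via 2)
5: 28  (via 8)
9: 29  (via 8)
1: 30  (via 8)
7: 42  (via 9)
Shortest route: 4–8–9–7 = 42 kPa.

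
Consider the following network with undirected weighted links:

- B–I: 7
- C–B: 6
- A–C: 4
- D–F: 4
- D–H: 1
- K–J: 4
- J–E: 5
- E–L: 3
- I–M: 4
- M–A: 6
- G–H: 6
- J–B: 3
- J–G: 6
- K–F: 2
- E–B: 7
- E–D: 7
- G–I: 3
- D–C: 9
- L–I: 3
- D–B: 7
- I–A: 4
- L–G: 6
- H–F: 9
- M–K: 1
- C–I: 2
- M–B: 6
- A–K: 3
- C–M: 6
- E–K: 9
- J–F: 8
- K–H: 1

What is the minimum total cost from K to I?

5

Shortest distances from K:
K: 0
H: 1  (via K)
M: 1  (via K)
D: 2  (via H)
F: 2  (via K)
A: 3  (via K)
J: 4  (via K)
I: 5  (via M)
Shortest route: K–M–I = 5.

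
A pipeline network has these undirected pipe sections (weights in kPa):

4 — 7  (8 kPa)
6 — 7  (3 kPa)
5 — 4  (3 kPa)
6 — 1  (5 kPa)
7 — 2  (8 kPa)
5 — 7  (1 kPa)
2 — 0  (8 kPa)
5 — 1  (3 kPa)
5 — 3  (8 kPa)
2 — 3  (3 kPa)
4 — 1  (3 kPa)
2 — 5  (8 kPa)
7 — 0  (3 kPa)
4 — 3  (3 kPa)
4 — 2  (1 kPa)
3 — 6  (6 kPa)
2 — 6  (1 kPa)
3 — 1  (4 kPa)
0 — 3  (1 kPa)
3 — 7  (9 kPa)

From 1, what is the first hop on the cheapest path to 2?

4

Candidate routes:
1 - 3 - 2: 4+3 = 7
1 - 6 - 2: 5+1 = 6
1 - 4 - 2: 3+1 = 4
1 - 5 - 4 - 2: 3+3+1 = 7
Cheapest is 1 - 4 - 2 at 4 kPa.
So from 1 the first move is to 4.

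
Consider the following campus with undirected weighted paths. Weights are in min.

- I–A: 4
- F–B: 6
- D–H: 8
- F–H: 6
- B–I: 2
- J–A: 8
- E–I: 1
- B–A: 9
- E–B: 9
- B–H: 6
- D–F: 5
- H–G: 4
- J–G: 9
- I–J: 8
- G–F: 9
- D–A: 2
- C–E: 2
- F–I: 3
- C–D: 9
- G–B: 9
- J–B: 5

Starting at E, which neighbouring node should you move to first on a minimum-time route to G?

Candidate routes:
E → I → B → G: 1+2+9 = 12
E → I → B → H → G: 1+2+6+4 = 13
Cheapest is E → I → B → G at 12 min.
So from E the first move is to I.

I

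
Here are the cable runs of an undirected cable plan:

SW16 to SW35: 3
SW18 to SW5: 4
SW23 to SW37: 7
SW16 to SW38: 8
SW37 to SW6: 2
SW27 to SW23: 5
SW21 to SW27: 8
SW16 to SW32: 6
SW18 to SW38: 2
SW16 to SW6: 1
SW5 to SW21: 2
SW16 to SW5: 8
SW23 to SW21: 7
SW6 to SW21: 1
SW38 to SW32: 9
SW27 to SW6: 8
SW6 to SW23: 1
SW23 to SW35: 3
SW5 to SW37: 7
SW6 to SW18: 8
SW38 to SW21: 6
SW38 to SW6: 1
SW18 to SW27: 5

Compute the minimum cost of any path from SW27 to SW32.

Running Dijkstra from SW27:
SW27: 0
SW18: 5  (via SW27)
SW23: 5  (via SW27)
SW6: 6  (via SW23)
SW21: 7  (via SW6)
SW16: 7  (via SW6)
SW38: 7  (via SW18)
SW37: 8  (via SW6)
SW35: 8  (via SW23)
SW5: 9  (via SW18)
SW32: 13  (via SW16)
Shortest route: SW27–SW23–SW6–SW16–SW32 = 13.

13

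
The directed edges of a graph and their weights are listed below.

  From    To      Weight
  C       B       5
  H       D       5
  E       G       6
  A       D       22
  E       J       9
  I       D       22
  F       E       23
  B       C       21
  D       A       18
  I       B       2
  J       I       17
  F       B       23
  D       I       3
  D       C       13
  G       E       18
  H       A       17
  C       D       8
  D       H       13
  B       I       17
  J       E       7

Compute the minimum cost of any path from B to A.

47

Running Dijkstra from B:
B: 0
I: 17  (via B)
C: 21  (via B)
D: 29  (via C)
H: 42  (via D)
A: 47  (via D)
Shortest route: B–C–D–A = 47.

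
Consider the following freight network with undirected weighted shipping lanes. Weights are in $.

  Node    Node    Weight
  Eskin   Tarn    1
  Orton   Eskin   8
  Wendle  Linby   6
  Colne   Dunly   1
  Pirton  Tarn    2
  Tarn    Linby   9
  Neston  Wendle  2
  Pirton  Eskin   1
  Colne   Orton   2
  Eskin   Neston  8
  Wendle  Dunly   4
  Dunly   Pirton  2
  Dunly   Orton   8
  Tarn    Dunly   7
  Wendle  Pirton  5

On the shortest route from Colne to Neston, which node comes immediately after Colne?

Candidate routes:
Colne–Dunly–Pirton–Wendle–Neston: 1+2+5+2 = 10
Colne–Dunly–Pirton–Tarn–Eskin–Neston: 1+2+2+1+8 = 14
Colne–Dunly–Pirton–Eskin–Neston: 1+2+1+8 = 12
Colne–Dunly–Wendle–Neston: 1+4+2 = 7
The minimum is $7 via Colne–Dunly–Wendle–Neston.
So from Colne the first move is to Dunly.

Dunly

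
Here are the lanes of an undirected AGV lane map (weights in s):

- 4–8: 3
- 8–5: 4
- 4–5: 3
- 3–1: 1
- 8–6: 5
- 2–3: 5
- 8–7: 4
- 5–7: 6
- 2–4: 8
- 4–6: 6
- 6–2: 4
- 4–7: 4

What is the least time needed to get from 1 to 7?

18 s

Candidate routes:
1 - 3 - 2 - 4 - 7: 1+5+8+4 = 18
1 - 3 - 2 - 6 - 8 - 7: 1+5+4+5+4 = 19
1 - 3 - 2 - 6 - 4 - 7: 1+5+4+6+4 = 20
1 - 3 - 2 - 4 - 8 - 7: 1+5+8+3+4 = 21
The minimum is 18 s via 1 - 3 - 2 - 4 - 7.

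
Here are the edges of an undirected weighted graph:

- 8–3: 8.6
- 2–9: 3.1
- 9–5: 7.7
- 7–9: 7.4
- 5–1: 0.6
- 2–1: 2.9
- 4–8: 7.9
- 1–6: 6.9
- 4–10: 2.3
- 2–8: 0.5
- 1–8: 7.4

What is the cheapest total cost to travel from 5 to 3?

Candidate routes:
5–1–8–3: 0.6+7.4+8.6 = 16.6
5–1–2–8–3: 0.6+2.9+0.5+8.6 = 12.6
The minimum is 12.6 via 5–1–2–8–3.

12.6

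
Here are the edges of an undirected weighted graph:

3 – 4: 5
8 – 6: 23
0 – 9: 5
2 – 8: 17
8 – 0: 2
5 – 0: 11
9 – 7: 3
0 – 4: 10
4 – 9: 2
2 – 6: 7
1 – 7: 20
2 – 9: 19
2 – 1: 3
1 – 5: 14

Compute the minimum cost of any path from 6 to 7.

Enumerating some paths:
6–2–1–7: 7+3+20 = 30
6–8–0–9–7: 23+2+5+3 = 33
6–2–9–7: 7+19+3 = 29
The minimum is 29 via 6–2–9–7.

29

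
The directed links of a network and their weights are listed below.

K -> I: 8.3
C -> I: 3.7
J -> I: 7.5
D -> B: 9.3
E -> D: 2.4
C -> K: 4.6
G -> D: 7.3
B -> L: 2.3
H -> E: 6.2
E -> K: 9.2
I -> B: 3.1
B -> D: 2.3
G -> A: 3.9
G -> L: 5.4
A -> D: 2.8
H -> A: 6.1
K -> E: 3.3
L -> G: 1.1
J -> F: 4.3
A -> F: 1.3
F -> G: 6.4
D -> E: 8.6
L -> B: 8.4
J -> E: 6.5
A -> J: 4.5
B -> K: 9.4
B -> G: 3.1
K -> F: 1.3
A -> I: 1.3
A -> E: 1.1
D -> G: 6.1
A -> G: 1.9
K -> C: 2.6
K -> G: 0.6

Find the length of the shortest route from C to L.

9.1

Settle nodes by increasing distance from C:
C: 0
I: 3.7  (via C)
K: 4.6  (via C)
G: 5.2  (via K)
F: 5.9  (via K)
B: 6.8  (via I)
E: 7.9  (via K)
A: 9.1  (via G)
D: 9.1  (via B)
L: 9.1  (via B)
Shortest route: C–I–B–L = 9.1.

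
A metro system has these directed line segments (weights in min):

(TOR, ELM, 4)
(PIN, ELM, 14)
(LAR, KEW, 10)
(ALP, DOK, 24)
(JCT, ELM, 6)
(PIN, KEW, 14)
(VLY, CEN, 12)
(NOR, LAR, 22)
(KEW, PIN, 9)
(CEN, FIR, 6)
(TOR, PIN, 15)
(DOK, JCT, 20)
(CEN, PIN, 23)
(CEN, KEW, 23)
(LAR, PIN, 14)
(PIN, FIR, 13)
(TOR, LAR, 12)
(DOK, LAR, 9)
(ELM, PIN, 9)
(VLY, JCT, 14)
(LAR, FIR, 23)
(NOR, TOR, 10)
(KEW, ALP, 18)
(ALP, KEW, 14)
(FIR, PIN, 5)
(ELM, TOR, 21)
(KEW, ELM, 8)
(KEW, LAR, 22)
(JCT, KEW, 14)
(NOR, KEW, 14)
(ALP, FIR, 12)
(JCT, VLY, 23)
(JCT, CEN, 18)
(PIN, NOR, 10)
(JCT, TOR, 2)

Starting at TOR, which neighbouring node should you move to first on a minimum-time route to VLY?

LAR

Enumerating some paths:
TOR–LAR–KEW–ALP–DOK–JCT–VLY: 12+10+18+24+20+23 = 107
TOR–ELM–PIN–KEW–ALP–DOK–JCT–VLY: 4+9+14+18+24+20+23 = 112
Cheapest is TOR–LAR–KEW–ALP–DOK–JCT–VLY at 107 min.
So from TOR the first move is to LAR.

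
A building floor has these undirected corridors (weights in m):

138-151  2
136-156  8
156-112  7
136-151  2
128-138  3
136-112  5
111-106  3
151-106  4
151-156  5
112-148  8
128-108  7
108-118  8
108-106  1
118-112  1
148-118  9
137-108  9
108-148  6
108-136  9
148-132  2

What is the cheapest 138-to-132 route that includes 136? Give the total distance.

Best 138 to 136: 138 → 151 → 136 costing 4
Shortest 136→132: 136 → 112 → 148 → 132 = 15
Total via 136: 4 + 15 = 19 m.

19 m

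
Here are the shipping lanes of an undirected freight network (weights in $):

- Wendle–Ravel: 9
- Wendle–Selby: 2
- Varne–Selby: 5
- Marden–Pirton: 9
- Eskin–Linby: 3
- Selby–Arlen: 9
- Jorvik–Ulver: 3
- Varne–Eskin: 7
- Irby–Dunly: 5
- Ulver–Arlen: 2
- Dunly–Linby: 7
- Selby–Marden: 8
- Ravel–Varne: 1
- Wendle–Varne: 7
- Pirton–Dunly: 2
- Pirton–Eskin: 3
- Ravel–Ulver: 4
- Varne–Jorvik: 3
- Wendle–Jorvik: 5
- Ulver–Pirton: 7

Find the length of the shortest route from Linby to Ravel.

Settle nodes by increasing distance from Linby:
Linby: 0
Eskin: 3  (via Linby)
Pirton: 6  (via Eskin)
Dunly: 7  (via Linby)
Varne: 10  (via Eskin)
Ravel: 11  (via Varne)
Shortest route: Linby → Eskin → Varne → Ravel = $11.

$11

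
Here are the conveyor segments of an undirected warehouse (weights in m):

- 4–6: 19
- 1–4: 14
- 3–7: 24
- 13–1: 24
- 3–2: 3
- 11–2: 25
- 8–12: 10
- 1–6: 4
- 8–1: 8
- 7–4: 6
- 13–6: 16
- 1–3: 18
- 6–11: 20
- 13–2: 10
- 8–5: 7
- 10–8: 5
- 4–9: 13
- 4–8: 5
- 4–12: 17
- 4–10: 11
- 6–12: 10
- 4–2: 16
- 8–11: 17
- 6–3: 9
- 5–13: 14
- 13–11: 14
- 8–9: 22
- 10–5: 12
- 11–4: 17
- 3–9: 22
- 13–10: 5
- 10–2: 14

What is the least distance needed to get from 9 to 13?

Compare a few routes:
9 → 4 → 8 → 10 → 13: 13+5+5+5 = 28
9 → 4 → 10 → 13: 13+11+5 = 29
Cheapest is 9 → 4 → 8 → 10 → 13 at 28 m.

28 m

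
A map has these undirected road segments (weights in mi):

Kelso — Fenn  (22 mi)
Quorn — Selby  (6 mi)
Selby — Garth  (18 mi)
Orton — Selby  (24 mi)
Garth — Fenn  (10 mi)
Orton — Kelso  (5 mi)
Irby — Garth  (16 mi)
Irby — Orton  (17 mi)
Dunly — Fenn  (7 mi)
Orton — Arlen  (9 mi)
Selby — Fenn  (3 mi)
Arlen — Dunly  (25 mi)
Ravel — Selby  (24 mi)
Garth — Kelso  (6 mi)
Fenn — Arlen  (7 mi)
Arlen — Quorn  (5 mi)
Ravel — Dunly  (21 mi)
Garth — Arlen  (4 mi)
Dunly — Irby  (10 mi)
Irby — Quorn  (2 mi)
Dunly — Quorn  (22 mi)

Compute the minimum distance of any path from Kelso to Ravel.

Running Dijkstra from Kelso:
Kelso: 0
Orton: 5  (via Kelso)
Garth: 6  (via Kelso)
Arlen: 10  (via Garth)
Quorn: 15  (via Arlen)
Fenn: 16  (via Garth)
Irby: 17  (via Quorn)
Selby: 19  (via Fenn)
Dunly: 23  (via Fenn)
Ravel: 43  (via Selby)
Shortest route: Kelso → Garth → Fenn → Selby → Ravel = 43 mi.

43 mi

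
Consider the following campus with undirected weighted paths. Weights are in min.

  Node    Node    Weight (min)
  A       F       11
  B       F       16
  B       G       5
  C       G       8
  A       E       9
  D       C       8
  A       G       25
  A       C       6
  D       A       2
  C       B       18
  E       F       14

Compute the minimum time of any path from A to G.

Settle nodes by increasing distance from A:
A: 0
D: 2  (via A)
C: 6  (via A)
E: 9  (via A)
F: 11  (via A)
G: 14  (via C)
Shortest route: A → C → G = 14 min.

14 min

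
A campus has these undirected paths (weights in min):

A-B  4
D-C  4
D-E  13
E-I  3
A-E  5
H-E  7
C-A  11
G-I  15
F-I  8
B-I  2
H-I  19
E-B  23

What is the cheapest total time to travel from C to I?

17 min

Settle nodes by increasing distance from C:
C: 0
D: 4  (via C)
A: 11  (via C)
B: 15  (via A)
E: 16  (via A)
I: 17  (via B)
Shortest route: C–A–B–I = 17 min.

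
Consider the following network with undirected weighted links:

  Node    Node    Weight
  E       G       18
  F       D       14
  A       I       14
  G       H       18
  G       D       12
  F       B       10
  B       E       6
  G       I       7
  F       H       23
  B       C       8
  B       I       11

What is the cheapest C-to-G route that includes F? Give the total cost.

44

Best C to F: C–B–F costing 18
Shortest F→G: F–D–G = 26
Total via F: 18 + 26 = 44.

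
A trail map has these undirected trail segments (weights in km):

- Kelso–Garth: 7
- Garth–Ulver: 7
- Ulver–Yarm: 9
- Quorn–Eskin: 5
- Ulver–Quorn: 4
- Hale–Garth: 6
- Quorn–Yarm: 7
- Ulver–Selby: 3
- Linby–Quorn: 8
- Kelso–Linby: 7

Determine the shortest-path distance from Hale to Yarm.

Shortest distances from Hale:
Hale: 0
Garth: 6  (via Hale)
Kelso: 13  (via Garth)
Ulver: 13  (via Garth)
Selby: 16  (via Ulver)
Quorn: 17  (via Ulver)
Linby: 20  (via Kelso)
Yarm: 22  (via Ulver)
Shortest route: Hale → Garth → Ulver → Yarm = 22 km.

22 km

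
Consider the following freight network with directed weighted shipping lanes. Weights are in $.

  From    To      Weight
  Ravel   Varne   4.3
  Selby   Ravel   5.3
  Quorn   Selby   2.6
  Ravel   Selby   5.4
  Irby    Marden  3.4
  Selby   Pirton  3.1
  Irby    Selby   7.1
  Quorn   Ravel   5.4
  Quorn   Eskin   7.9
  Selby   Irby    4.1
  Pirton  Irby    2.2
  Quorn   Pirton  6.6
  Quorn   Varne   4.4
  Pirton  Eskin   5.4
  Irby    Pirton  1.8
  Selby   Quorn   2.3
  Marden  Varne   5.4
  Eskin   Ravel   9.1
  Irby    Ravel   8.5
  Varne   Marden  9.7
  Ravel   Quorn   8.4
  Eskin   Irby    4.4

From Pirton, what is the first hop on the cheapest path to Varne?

Candidate routes:
Pirton–Irby–Ravel–Varne: 2.2+8.5+4.3 = 15
Pirton–Irby–Selby–Quorn–Varne: 2.2+7.1+2.3+4.4 = 16
Pirton–Irby–Marden–Varne: 2.2+3.4+5.4 = 11
The minimum is $11 via Pirton–Irby–Marden–Varne.
So from Pirton the first move is to Irby.

Irby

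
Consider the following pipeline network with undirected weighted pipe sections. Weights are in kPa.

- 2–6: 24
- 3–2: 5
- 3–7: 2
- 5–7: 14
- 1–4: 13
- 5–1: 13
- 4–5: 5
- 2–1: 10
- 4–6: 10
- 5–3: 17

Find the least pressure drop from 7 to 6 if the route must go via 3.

Best 7 to 3: 7 → 3 costing 2
Shortest 3→6: 3 → 2 → 6 = 29
Total via 3: 2 + 29 = 31 kPa.

31 kPa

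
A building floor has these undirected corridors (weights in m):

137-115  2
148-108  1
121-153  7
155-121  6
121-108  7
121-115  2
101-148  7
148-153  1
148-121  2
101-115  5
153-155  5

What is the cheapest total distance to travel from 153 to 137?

Candidate routes:
153–148–108–121–115–137: 1+1+7+2+2 = 13
153–121–115–137: 7+2+2 = 11
153–148–121–115–137: 1+2+2+2 = 7
153–155–121–115–137: 5+6+2+2 = 15
The minimum is 7 m via 153–148–121–115–137.

7 m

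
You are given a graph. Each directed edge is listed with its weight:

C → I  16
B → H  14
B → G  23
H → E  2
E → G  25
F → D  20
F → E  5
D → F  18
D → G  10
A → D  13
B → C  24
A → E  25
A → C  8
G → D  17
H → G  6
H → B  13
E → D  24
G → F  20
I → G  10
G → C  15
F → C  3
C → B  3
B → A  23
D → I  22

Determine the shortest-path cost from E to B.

43

Shortest distances from E:
E: 0
D: 24  (via E)
G: 25  (via E)
C: 40  (via G)
F: 42  (via D)
B: 43  (via C)
Shortest route: E–G–C–B = 43.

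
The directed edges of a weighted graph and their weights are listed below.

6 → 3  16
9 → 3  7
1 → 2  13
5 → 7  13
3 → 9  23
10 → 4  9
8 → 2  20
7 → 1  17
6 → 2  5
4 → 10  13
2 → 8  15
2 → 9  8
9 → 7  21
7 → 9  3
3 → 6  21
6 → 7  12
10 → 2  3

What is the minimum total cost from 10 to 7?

Candidate routes:
10 → 2 → 9 → 3 → 6 → 7: 3+8+7+21+12 = 51
10 → 2 → 9 → 7: 3+8+21 = 32
Cheapest is 10 → 2 → 9 → 7 at 32.

32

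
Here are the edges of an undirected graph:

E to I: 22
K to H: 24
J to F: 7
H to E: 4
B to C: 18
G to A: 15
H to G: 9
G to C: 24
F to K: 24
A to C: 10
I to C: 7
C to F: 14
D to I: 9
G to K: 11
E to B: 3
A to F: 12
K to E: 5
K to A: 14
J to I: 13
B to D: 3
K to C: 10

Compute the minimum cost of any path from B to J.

25

Shortest distances from B:
B: 0
D: 3  (via B)
E: 3  (via B)
H: 7  (via E)
K: 8  (via E)
I: 12  (via D)
G: 16  (via H)
C: 18  (via B)
A: 22  (via K)
J: 25  (via I)
Shortest route: B → D → I → J = 25.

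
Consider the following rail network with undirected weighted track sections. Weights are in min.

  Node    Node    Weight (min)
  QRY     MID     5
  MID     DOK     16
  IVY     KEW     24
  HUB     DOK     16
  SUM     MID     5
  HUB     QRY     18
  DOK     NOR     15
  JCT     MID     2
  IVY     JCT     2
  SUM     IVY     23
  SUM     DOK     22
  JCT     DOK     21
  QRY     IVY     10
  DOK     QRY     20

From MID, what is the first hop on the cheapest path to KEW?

Compare a few routes:
MID–QRY–IVY–KEW: 5+10+24 = 39
MID–JCT–IVY–KEW: 2+2+24 = 28
MID–SUM–IVY–KEW: 5+23+24 = 52
Cheapest is MID–JCT–IVY–KEW at 28 min.
So from MID the first move is to JCT.

JCT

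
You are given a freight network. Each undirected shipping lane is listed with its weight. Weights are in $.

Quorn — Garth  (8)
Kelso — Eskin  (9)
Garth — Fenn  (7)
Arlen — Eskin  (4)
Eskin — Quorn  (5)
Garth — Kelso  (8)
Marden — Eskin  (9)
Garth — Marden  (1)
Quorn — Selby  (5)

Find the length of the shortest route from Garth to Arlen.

Compare a few routes:
Garth → Quorn → Eskin → Arlen: 8+5+4 = 17
Garth → Kelso → Eskin → Arlen: 8+9+4 = 21
Garth → Marden → Eskin → Arlen: 1+9+4 = 14
Cheapest is Garth → Marden → Eskin → Arlen at $14.

$14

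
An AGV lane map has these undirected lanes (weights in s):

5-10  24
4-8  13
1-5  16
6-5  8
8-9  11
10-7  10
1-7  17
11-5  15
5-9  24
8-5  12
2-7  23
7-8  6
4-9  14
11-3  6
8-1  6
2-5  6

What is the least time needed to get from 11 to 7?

Running Dijkstra from 11:
11: 0
3: 6  (via 11)
5: 15  (via 11)
2: 21  (via 5)
6: 23  (via 5)
8: 27  (via 5)
1: 31  (via 5)
7: 33  (via 8)
Shortest route: 11 → 5 → 8 → 7 = 33 s.

33 s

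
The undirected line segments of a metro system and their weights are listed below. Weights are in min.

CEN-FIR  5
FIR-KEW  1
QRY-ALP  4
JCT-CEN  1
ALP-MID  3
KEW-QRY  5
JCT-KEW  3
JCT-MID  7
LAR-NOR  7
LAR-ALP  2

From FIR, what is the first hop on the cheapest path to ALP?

KEW

Candidate routes:
FIR - KEW - QRY - ALP: 1+5+4 = 10
FIR - KEW - JCT - MID - ALP: 1+3+7+3 = 14
The minimum is 10 min via FIR - KEW - QRY - ALP.
So from FIR the first move is to KEW.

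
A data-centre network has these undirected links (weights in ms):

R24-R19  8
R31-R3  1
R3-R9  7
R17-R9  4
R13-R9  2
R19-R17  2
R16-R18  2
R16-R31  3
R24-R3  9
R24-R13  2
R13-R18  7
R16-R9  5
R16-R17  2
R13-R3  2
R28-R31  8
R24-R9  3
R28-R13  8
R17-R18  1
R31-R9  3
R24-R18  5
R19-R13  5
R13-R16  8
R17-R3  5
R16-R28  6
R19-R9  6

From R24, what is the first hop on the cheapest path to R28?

R13

Enumerating some paths:
R24 → R13 → R3 → R31 → R28: 2+2+1+8 = 13
R24 → R9 → R13 → R28: 3+2+8 = 13
R24 → R18 → R16 → R28: 5+2+6 = 13
R24 → R13 → R28: 2+8 = 10
Cheapest is R24 → R13 → R28 at 10 ms.
So from R24 the first move is to R13.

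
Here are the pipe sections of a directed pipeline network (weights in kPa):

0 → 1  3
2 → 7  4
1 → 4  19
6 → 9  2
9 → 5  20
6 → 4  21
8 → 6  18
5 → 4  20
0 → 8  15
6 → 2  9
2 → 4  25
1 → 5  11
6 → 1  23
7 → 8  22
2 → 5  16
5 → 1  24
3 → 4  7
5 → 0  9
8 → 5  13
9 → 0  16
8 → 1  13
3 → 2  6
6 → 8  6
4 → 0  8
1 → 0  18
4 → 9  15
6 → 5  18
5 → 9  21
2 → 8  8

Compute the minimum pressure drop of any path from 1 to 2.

60 kPa

Settle nodes by increasing distance from 1:
1: 0
5: 11  (via 1)
0: 18  (via 1)
4: 19  (via 1)
9: 32  (via 5)
8: 33  (via 0)
6: 51  (via 8)
2: 60  (via 6)
Shortest route: 1 → 0 → 8 → 6 → 2 = 60 kPa.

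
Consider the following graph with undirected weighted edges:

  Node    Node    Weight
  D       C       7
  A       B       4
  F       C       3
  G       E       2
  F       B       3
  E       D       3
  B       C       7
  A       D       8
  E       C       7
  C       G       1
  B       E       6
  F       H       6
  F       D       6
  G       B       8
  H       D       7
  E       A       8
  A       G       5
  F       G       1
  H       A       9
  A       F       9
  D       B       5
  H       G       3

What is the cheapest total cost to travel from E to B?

6

Compare a few routes:
E–D–B: 3+5 = 8
E–B: 6 = 6
E–G–C–F–B: 2+1+3+3 = 9
The minimum is 6 via E–B.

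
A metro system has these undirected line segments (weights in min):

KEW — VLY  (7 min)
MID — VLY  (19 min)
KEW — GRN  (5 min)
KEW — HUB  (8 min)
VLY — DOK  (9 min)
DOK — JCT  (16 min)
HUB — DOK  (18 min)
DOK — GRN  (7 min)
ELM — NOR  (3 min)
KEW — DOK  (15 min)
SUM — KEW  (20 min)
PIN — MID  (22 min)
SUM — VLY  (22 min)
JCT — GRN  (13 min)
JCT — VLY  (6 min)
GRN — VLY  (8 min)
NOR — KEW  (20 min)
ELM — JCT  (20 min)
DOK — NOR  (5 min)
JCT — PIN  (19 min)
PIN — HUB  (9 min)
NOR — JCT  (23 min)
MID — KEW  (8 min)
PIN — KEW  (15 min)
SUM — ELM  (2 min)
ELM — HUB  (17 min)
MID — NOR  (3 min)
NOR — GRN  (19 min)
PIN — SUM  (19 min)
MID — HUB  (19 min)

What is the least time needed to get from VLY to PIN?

22 min

Candidate routes:
VLY–GRN–KEW–PIN: 8+5+15 = 28
VLY–KEW–PIN: 7+15 = 22
VLY–JCT–PIN: 6+19 = 25
VLY–KEW–HUB–PIN: 7+8+9 = 24
The minimum is 22 min via VLY–KEW–PIN.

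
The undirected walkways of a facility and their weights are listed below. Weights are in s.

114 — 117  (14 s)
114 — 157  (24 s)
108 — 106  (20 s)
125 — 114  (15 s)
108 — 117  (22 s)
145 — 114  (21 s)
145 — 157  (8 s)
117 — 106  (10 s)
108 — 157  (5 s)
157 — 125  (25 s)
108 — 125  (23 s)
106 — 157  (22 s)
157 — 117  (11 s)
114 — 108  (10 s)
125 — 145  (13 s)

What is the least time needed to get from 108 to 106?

Enumerating some paths:
108 → 157 → 106: 5+22 = 27
108 → 157 → 117 → 106: 5+11+10 = 26
108 → 106: 20 = 20
108 → 117 → 106: 22+10 = 32
The minimum is 20 s via 108 → 106.

20 s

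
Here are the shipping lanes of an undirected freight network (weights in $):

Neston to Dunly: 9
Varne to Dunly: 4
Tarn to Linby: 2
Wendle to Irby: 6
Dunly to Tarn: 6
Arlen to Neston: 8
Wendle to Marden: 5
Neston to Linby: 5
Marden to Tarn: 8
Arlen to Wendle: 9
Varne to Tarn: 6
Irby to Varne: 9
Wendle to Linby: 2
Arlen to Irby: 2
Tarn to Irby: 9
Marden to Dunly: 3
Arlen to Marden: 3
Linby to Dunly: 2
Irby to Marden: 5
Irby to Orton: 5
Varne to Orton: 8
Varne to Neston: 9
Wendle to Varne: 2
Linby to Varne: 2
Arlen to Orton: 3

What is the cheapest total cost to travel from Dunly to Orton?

Settle nodes by increasing distance from Dunly:
Dunly: 0
Linby: 2  (via Dunly)
Marden: 3  (via Dunly)
Varne: 4  (via Dunly)
Wendle: 4  (via Linby)
Tarn: 4  (via Linby)
Arlen: 6  (via Marden)
Neston: 7  (via Linby)
Irby: 8  (via Marden)
Orton: 9  (via Arlen)
Shortest route: Dunly–Marden–Arlen–Orton = $9.

$9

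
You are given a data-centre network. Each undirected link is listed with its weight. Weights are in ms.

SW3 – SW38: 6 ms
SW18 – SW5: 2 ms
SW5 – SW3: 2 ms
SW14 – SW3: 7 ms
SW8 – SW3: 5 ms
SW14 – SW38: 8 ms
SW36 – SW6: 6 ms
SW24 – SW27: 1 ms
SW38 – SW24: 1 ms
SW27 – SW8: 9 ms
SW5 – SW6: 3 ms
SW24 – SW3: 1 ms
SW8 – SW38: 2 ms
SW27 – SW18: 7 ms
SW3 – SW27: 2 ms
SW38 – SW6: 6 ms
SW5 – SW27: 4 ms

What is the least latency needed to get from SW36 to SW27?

13 ms

Shortest distances from SW36:
SW36: 0
SW6: 6  (via SW36)
SW5: 9  (via SW6)
SW3: 11  (via SW5)
SW18: 11  (via SW5)
SW38: 12  (via SW6)
SW24: 12  (via SW3)
SW27: 13  (via SW5)
Shortest route: SW36 → SW6 → SW5 → SW27 = 13 ms.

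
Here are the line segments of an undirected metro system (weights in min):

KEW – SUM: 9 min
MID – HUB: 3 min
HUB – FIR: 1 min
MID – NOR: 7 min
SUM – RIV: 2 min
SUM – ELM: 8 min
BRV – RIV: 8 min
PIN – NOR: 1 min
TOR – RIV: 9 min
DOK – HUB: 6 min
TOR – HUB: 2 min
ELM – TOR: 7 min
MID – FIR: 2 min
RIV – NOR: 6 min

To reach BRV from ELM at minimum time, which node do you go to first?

SUM

Candidate routes:
ELM–SUM–RIV–BRV: 8+2+8 = 18
ELM–TOR–HUB–MID–NOR–RIV–BRV: 7+2+3+7+6+8 = 33
ELM–TOR–RIV–BRV: 7+9+8 = 24
ELM–TOR–HUB–FIR–MID–NOR–RIV–BRV: 7+2+1+2+7+6+8 = 33
The minimum is 18 min via ELM–SUM–RIV–BRV.
So from ELM the first move is to SUM.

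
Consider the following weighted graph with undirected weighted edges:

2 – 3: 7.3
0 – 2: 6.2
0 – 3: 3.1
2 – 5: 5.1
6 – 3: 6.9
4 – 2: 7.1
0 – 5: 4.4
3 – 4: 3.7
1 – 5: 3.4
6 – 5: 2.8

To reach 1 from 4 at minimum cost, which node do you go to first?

Compare a few routes:
4–3–2–5–1: 3.7+7.3+5.1+3.4 = 19.5
4–2–5–1: 7.1+5.1+3.4 = 15.6
4–3–6–5–1: 3.7+6.9+2.8+3.4 = 16.8
4–3–0–5–1: 3.7+3.1+4.4+3.4 = 14.6
The minimum is 14.6 via 4–3–0–5–1.
So from 4 the first move is to 3.

3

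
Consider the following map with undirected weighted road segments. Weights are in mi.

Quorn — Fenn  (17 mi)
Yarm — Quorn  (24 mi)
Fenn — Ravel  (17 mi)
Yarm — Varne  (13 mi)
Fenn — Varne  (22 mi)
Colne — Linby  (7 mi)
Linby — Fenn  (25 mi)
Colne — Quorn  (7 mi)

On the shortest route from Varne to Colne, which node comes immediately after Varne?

Enumerating some paths:
Varne–Yarm–Quorn–Colne: 13+24+7 = 44
Varne–Fenn–Quorn–Colne: 22+17+7 = 46
The minimum is 44 mi via Varne–Yarm–Quorn–Colne.
So from Varne the first move is to Yarm.

Yarm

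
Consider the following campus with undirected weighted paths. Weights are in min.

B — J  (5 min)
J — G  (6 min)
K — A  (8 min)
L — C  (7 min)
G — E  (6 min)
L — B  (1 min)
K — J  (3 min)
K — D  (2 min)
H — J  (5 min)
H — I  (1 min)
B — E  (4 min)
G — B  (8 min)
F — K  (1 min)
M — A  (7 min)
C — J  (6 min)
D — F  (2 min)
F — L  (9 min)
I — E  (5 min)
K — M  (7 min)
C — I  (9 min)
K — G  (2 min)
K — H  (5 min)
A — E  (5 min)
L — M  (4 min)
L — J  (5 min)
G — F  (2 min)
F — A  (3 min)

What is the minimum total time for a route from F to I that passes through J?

10 min

Shortest F→J: F → K → J = 4
Best J to I: J → H → I costing 6
Total via J: 4 + 6 = 10 min.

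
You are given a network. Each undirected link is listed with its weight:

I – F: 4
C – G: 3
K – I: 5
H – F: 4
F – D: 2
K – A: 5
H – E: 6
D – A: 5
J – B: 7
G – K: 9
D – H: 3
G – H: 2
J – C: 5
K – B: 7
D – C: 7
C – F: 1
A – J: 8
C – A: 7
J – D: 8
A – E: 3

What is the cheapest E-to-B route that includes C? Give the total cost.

Best E to C: E–A–C costing 10
Shortest C→B: C–J–B = 12
Total via C: 10 + 12 = 22.

22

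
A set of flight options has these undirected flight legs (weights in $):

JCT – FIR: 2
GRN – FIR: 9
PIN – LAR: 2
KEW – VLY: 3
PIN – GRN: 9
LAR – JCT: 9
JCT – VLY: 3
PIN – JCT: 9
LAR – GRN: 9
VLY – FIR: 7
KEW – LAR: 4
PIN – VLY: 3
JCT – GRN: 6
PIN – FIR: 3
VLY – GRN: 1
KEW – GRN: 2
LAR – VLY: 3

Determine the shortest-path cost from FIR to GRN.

Compare a few routes:
FIR - JCT - VLY - GRN: 2+3+1 = 6
FIR - PIN - VLY - GRN: 3+3+1 = 7
FIR - VLY - GRN: 7+1 = 8
Cheapest is FIR - JCT - VLY - GRN at $6.

$6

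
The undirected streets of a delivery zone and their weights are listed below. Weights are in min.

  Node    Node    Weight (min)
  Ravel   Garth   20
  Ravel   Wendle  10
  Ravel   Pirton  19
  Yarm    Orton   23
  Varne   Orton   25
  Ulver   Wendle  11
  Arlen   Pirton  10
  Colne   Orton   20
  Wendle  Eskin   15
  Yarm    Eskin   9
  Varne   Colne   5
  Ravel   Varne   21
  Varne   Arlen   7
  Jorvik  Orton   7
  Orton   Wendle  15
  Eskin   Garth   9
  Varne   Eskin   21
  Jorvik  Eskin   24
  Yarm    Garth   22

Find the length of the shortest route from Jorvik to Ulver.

33 min

Shortest distances from Jorvik:
Jorvik: 0
Orton: 7  (via Jorvik)
Wendle: 22  (via Orton)
Eskin: 24  (via Jorvik)
Colne: 27  (via Orton)
Yarm: 30  (via Orton)
Varne: 32  (via Orton)
Ravel: 32  (via Wendle)
Ulver: 33  (via Wendle)
Shortest route: Jorvik–Orton–Wendle–Ulver = 33 min.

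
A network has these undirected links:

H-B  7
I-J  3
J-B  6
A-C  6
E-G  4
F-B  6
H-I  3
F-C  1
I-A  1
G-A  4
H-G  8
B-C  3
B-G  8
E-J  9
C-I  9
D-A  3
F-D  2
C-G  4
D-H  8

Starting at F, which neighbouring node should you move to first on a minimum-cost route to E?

Enumerating some paths:
F - C - A - G - E: 1+6+4+4 = 15
F - D - A - G - E: 2+3+4+4 = 13
F - C - B - G - E: 1+3+8+4 = 16
F - C - G - E: 1+4+4 = 9
The minimum is 9 via F - C - G - E.
So from F the first move is to C.

C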